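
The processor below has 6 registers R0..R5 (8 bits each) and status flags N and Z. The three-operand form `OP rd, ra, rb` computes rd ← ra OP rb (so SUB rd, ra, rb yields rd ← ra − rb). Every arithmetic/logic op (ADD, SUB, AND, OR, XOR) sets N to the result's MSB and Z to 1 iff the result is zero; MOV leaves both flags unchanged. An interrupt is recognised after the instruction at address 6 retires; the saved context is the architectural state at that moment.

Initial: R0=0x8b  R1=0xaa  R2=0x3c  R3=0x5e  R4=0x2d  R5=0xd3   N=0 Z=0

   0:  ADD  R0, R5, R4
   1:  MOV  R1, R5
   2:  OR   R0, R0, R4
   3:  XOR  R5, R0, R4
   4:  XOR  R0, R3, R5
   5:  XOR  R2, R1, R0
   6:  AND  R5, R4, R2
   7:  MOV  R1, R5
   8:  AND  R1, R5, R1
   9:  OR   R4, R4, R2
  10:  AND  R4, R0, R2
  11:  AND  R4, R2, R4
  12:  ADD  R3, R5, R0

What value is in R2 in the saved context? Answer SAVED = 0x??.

after  0: R0=0x00 R1=0xaa R2=0x3c R3=0x5e R4=0x2d R5=0xd3  N=0 Z=1
after  1: R0=0x00 R1=0xd3 R2=0x3c R3=0x5e R4=0x2d R5=0xd3  N=0 Z=1
after  2: R0=0x2d R1=0xd3 R2=0x3c R3=0x5e R4=0x2d R5=0xd3  N=0 Z=0
after  3: R0=0x2d R1=0xd3 R2=0x3c R3=0x5e R4=0x2d R5=0x00  N=0 Z=1
after  4: R0=0x5e R1=0xd3 R2=0x3c R3=0x5e R4=0x2d R5=0x00  N=0 Z=0
after  5: R0=0x5e R1=0xd3 R2=0x8d R3=0x5e R4=0x2d R5=0x00  N=1 Z=0
after  6: R0=0x5e R1=0xd3 R2=0x8d R3=0x5e R4=0x2d R5=0x0d  N=0 Z=0
-- IRQ taken; context saved, return-PC = 7 --

SAVED = 0x8d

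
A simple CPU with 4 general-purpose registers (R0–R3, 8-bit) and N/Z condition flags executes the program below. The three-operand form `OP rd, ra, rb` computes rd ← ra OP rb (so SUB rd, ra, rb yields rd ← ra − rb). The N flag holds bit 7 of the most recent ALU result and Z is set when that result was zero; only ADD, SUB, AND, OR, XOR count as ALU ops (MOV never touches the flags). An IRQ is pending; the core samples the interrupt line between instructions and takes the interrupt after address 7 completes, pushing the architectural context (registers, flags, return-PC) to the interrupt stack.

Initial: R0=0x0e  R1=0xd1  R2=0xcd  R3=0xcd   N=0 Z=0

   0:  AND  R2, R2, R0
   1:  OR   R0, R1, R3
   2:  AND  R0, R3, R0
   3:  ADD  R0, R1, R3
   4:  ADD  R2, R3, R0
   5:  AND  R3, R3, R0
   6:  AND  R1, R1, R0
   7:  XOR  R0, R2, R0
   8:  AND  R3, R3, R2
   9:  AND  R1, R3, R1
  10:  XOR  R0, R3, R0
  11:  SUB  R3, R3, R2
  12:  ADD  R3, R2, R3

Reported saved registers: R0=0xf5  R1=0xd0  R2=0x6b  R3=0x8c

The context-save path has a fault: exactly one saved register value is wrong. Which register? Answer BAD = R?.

after  0: R0=0x0e R1=0xd1 R2=0x0c R3=0xcd  N=0 Z=0
after  1: R0=0xdd R1=0xd1 R2=0x0c R3=0xcd  N=1 Z=0
after  2: R0=0xcd R1=0xd1 R2=0x0c R3=0xcd  N=1 Z=0
after  3: R0=0x9e R1=0xd1 R2=0x0c R3=0xcd  N=1 Z=0
after  4: R0=0x9e R1=0xd1 R2=0x6b R3=0xcd  N=0 Z=0
after  5: R0=0x9e R1=0xd1 R2=0x6b R3=0x8c  N=1 Z=0
after  6: R0=0x9e R1=0x90 R2=0x6b R3=0x8c  N=1 Z=0
after  7: R0=0xf5 R1=0x90 R2=0x6b R3=0x8c  N=1 Z=0
-- IRQ taken; context saved, return-PC = 8 --
mismatch: R1: reported 0xd0 vs actual 0x90

BAD = R1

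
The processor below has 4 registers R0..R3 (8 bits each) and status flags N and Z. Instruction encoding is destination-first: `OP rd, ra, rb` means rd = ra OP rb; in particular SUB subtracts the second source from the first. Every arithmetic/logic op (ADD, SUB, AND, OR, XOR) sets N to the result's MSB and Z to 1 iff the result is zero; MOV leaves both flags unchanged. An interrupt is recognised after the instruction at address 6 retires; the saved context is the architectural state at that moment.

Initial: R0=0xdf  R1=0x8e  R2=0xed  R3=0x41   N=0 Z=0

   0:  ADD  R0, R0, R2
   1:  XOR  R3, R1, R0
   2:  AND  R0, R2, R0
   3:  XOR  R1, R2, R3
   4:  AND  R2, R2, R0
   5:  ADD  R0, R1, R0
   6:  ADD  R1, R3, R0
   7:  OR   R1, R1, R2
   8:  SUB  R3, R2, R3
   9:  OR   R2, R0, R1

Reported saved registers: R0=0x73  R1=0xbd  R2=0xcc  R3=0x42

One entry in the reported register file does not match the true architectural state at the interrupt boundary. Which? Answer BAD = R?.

BAD = R0

after  0: R0=0xcc R1=0x8e R2=0xed R3=0x41  N=1 Z=0
after  1: R0=0xcc R1=0x8e R2=0xed R3=0x42  N=0 Z=0
after  2: R0=0xcc R1=0x8e R2=0xed R3=0x42  N=1 Z=0
after  3: R0=0xcc R1=0xaf R2=0xed R3=0x42  N=1 Z=0
after  4: R0=0xcc R1=0xaf R2=0xcc R3=0x42  N=1 Z=0
after  5: R0=0x7b R1=0xaf R2=0xcc R3=0x42  N=0 Z=0
after  6: R0=0x7b R1=0xbd R2=0xcc R3=0x42  N=1 Z=0
-- IRQ taken; context saved, return-PC = 7 --
mismatch: R0: reported 0x73 vs actual 0x7b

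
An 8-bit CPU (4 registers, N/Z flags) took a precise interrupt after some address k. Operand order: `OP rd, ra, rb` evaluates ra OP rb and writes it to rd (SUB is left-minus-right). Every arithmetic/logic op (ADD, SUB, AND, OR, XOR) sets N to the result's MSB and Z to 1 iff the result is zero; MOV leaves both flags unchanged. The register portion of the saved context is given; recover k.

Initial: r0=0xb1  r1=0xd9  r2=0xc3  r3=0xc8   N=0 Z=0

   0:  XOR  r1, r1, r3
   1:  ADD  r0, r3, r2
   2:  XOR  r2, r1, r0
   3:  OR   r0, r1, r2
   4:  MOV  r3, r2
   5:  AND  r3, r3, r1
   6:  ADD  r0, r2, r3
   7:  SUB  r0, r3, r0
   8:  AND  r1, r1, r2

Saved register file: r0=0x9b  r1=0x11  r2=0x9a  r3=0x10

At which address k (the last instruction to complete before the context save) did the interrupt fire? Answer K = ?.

K = 5

after  0: r0=0xb1 r1=0x11 r2=0xc3 r3=0xc8  N=0 Z=0
after  1: r0=0x8b r1=0x11 r2=0xc3 r3=0xc8  N=1 Z=0
after  2: r0=0x8b r1=0x11 r2=0x9a r3=0xc8  N=1 Z=0
after  3: r0=0x9b r1=0x11 r2=0x9a r3=0xc8  N=1 Z=0
after  4: r0=0x9b r1=0x11 r2=0x9a r3=0x9a  N=1 Z=0
after  5: r0=0x9b r1=0x11 r2=0x9a r3=0x10  N=0 Z=0
-- IRQ taken; context saved, return-PC = 6 --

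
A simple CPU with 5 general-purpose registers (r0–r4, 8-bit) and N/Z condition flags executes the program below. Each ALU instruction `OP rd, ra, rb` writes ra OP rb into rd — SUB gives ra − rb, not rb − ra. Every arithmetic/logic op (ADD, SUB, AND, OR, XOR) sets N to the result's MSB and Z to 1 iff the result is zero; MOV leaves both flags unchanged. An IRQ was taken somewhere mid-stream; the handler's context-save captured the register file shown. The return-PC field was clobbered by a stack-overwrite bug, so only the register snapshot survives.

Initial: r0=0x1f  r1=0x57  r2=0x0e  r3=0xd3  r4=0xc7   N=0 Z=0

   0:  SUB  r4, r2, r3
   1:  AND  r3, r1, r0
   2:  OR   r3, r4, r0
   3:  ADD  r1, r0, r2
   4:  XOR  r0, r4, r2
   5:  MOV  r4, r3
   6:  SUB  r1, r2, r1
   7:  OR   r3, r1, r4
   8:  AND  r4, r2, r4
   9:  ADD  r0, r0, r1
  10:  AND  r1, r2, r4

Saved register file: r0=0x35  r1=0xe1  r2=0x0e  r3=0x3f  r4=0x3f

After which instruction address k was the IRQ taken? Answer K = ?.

K = 6

after  0: r0=0x1f r1=0x57 r2=0x0e r3=0xd3 r4=0x3b  N=0 Z=0
after  1: r0=0x1f r1=0x57 r2=0x0e r3=0x17 r4=0x3b  N=0 Z=0
after  2: r0=0x1f r1=0x57 r2=0x0e r3=0x3f r4=0x3b  N=0 Z=0
after  3: r0=0x1f r1=0x2d r2=0x0e r3=0x3f r4=0x3b  N=0 Z=0
after  4: r0=0x35 r1=0x2d r2=0x0e r3=0x3f r4=0x3b  N=0 Z=0
after  5: r0=0x35 r1=0x2d r2=0x0e r3=0x3f r4=0x3f  N=0 Z=0
after  6: r0=0x35 r1=0xe1 r2=0x0e r3=0x3f r4=0x3f  N=1 Z=0
-- IRQ taken; context saved, return-PC = 7 --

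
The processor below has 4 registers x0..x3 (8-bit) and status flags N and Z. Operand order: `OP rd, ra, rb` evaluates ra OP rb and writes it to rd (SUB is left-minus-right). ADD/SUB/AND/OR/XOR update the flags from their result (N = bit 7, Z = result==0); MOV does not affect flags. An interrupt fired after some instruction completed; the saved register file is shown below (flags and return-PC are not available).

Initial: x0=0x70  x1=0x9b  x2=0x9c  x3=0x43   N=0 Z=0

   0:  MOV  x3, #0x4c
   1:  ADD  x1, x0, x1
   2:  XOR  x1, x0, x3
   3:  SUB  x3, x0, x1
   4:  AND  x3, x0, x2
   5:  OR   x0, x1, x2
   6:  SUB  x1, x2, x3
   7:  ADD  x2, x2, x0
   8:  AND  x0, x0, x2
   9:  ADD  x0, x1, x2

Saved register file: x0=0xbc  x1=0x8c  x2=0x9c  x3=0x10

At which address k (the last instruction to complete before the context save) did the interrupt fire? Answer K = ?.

after  0: x0=0x70 x1=0x9b x2=0x9c x3=0x4c  N=0 Z=0
after  1: x0=0x70 x1=0x0b x2=0x9c x3=0x4c  N=0 Z=0
after  2: x0=0x70 x1=0x3c x2=0x9c x3=0x4c  N=0 Z=0
after  3: x0=0x70 x1=0x3c x2=0x9c x3=0x34  N=0 Z=0
after  4: x0=0x70 x1=0x3c x2=0x9c x3=0x10  N=0 Z=0
after  5: x0=0xbc x1=0x3c x2=0x9c x3=0x10  N=1 Z=0
after  6: x0=0xbc x1=0x8c x2=0x9c x3=0x10  N=1 Z=0
-- IRQ taken; context saved, return-PC = 7 --

K = 6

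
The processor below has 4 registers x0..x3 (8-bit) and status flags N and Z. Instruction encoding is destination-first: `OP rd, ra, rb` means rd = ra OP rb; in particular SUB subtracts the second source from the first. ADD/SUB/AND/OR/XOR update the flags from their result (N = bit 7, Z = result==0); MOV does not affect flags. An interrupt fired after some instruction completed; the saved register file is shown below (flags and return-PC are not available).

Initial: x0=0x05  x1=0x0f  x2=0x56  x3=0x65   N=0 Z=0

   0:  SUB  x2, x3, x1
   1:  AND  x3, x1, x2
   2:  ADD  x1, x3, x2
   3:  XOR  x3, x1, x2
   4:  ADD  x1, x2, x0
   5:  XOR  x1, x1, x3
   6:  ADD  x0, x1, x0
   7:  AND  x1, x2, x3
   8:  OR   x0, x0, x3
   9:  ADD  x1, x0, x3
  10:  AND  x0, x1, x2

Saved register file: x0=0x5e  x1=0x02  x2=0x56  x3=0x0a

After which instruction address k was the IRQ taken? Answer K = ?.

K = 8

after  0: x0=0x05 x1=0x0f x2=0x56 x3=0x65  N=0 Z=0
after  1: x0=0x05 x1=0x0f x2=0x56 x3=0x06  N=0 Z=0
after  2: x0=0x05 x1=0x5c x2=0x56 x3=0x06  N=0 Z=0
after  3: x0=0x05 x1=0x5c x2=0x56 x3=0x0a  N=0 Z=0
after  4: x0=0x05 x1=0x5b x2=0x56 x3=0x0a  N=0 Z=0
after  5: x0=0x05 x1=0x51 x2=0x56 x3=0x0a  N=0 Z=0
after  6: x0=0x56 x1=0x51 x2=0x56 x3=0x0a  N=0 Z=0
after  7: x0=0x56 x1=0x02 x2=0x56 x3=0x0a  N=0 Z=0
after  8: x0=0x5e x1=0x02 x2=0x56 x3=0x0a  N=0 Z=0
-- IRQ taken; context saved, return-PC = 9 --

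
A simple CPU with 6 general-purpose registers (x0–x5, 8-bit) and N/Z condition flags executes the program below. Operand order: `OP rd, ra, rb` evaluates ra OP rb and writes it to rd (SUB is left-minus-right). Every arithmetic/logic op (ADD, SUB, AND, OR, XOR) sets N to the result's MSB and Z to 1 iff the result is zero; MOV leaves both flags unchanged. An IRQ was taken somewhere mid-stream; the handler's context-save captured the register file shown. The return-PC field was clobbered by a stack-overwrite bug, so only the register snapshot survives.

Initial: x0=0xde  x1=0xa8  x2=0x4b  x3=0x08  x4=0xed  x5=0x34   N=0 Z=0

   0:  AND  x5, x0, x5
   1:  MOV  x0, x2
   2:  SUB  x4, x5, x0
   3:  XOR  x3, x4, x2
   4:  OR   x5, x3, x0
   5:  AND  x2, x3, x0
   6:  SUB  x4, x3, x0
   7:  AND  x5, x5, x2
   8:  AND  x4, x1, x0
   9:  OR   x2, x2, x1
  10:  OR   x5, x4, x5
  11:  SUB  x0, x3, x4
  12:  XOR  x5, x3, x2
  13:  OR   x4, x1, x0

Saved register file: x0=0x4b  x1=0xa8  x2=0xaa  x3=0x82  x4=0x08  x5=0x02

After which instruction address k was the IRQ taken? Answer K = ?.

K = 9

after  0: x0=0xde x1=0xa8 x2=0x4b x3=0x08 x4=0xed x5=0x14  N=0 Z=0
after  1: x0=0x4b x1=0xa8 x2=0x4b x3=0x08 x4=0xed x5=0x14  N=0 Z=0
after  2: x0=0x4b x1=0xa8 x2=0x4b x3=0x08 x4=0xc9 x5=0x14  N=1 Z=0
after  3: x0=0x4b x1=0xa8 x2=0x4b x3=0x82 x4=0xc9 x5=0x14  N=1 Z=0
after  4: x0=0x4b x1=0xa8 x2=0x4b x3=0x82 x4=0xc9 x5=0xcb  N=1 Z=0
after  5: x0=0x4b x1=0xa8 x2=0x02 x3=0x82 x4=0xc9 x5=0xcb  N=0 Z=0
after  6: x0=0x4b x1=0xa8 x2=0x02 x3=0x82 x4=0x37 x5=0xcb  N=0 Z=0
after  7: x0=0x4b x1=0xa8 x2=0x02 x3=0x82 x4=0x37 x5=0x02  N=0 Z=0
after  8: x0=0x4b x1=0xa8 x2=0x02 x3=0x82 x4=0x08 x5=0x02  N=0 Z=0
after  9: x0=0x4b x1=0xa8 x2=0xaa x3=0x82 x4=0x08 x5=0x02  N=1 Z=0
-- IRQ taken; context saved, return-PC = 10 --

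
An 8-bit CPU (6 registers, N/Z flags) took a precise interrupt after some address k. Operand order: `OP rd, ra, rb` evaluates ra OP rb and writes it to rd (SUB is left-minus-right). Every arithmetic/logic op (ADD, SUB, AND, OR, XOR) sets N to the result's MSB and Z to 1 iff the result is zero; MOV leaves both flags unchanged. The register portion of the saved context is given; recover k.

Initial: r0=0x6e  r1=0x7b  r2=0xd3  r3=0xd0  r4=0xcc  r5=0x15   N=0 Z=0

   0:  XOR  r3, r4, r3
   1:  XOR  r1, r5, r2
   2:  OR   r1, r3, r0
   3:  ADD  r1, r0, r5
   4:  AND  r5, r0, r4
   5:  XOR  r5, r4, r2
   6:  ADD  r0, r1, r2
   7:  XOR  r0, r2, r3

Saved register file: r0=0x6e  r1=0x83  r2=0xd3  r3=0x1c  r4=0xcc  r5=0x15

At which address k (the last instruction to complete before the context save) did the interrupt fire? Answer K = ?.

K = 3

after  0: r0=0x6e r1=0x7b r2=0xd3 r3=0x1c r4=0xcc r5=0x15  N=0 Z=0
after  1: r0=0x6e r1=0xc6 r2=0xd3 r3=0x1c r4=0xcc r5=0x15  N=1 Z=0
after  2: r0=0x6e r1=0x7e r2=0xd3 r3=0x1c r4=0xcc r5=0x15  N=0 Z=0
after  3: r0=0x6e r1=0x83 r2=0xd3 r3=0x1c r4=0xcc r5=0x15  N=1 Z=0
-- IRQ taken; context saved, return-PC = 4 --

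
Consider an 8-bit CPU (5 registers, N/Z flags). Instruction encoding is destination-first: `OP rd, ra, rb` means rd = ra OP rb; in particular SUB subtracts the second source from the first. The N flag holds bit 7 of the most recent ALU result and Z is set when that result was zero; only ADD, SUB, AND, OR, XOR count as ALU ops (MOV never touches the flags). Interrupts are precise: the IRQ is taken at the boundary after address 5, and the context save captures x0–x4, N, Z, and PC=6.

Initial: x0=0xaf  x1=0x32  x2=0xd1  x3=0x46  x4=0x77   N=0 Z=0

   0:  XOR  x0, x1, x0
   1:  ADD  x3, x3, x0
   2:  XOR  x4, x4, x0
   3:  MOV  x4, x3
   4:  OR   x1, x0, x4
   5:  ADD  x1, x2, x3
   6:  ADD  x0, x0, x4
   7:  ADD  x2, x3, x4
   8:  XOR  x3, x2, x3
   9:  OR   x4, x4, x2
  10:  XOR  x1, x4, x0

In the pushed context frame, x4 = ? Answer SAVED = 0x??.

after  0: x0=0x9d x1=0x32 x2=0xd1 x3=0x46 x4=0x77  N=1 Z=0
after  1: x0=0x9d x1=0x32 x2=0xd1 x3=0xe3 x4=0x77  N=1 Z=0
after  2: x0=0x9d x1=0x32 x2=0xd1 x3=0xe3 x4=0xea  N=1 Z=0
after  3: x0=0x9d x1=0x32 x2=0xd1 x3=0xe3 x4=0xe3  N=1 Z=0
after  4: x0=0x9d x1=0xff x2=0xd1 x3=0xe3 x4=0xe3  N=1 Z=0
after  5: x0=0x9d x1=0xb4 x2=0xd1 x3=0xe3 x4=0xe3  N=1 Z=0
-- IRQ taken; context saved, return-PC = 6 --

SAVED = 0xe3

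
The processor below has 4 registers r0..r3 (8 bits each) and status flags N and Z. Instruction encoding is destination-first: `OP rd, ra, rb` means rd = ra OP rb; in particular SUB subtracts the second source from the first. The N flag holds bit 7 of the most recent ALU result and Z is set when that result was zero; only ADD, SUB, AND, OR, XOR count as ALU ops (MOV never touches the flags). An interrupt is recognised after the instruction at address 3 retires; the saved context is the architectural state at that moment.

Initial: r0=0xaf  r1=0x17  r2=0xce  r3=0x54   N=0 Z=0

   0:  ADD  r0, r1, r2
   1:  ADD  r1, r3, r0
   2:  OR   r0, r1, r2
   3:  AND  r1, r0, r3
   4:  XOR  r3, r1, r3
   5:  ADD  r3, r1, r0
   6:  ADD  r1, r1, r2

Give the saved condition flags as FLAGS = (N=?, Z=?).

after  0: r0=0xe5 r1=0x17 r2=0xce r3=0x54  N=1 Z=0
after  1: r0=0xe5 r1=0x39 r2=0xce r3=0x54  N=0 Z=0
after  2: r0=0xff r1=0x39 r2=0xce r3=0x54  N=1 Z=0
after  3: r0=0xff r1=0x54 r2=0xce r3=0x54  N=0 Z=0
-- IRQ taken; context saved, return-PC = 4 --

FLAGS = (N=0, Z=0)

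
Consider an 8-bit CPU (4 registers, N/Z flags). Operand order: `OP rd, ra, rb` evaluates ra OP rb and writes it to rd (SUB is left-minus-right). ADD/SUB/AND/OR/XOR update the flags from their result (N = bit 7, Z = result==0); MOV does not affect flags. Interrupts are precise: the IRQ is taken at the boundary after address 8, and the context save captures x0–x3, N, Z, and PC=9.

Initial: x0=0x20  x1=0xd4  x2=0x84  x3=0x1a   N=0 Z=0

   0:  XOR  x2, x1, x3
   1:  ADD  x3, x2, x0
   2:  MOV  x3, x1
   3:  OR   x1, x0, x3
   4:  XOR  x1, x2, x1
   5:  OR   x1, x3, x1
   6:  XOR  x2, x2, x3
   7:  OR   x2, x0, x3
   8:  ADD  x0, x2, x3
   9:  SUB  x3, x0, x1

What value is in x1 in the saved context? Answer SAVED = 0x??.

after  0: x0=0x20 x1=0xd4 x2=0xce x3=0x1a  N=1 Z=0
after  1: x0=0x20 x1=0xd4 x2=0xce x3=0xee  N=1 Z=0
after  2: x0=0x20 x1=0xd4 x2=0xce x3=0xd4  N=1 Z=0
after  3: x0=0x20 x1=0xf4 x2=0xce x3=0xd4  N=1 Z=0
after  4: x0=0x20 x1=0x3a x2=0xce x3=0xd4  N=0 Z=0
after  5: x0=0x20 x1=0xfe x2=0xce x3=0xd4  N=1 Z=0
after  6: x0=0x20 x1=0xfe x2=0x1a x3=0xd4  N=0 Z=0
after  7: x0=0x20 x1=0xfe x2=0xf4 x3=0xd4  N=1 Z=0
after  8: x0=0xc8 x1=0xfe x2=0xf4 x3=0xd4  N=1 Z=0
-- IRQ taken; context saved, return-PC = 9 --

SAVED = 0xfe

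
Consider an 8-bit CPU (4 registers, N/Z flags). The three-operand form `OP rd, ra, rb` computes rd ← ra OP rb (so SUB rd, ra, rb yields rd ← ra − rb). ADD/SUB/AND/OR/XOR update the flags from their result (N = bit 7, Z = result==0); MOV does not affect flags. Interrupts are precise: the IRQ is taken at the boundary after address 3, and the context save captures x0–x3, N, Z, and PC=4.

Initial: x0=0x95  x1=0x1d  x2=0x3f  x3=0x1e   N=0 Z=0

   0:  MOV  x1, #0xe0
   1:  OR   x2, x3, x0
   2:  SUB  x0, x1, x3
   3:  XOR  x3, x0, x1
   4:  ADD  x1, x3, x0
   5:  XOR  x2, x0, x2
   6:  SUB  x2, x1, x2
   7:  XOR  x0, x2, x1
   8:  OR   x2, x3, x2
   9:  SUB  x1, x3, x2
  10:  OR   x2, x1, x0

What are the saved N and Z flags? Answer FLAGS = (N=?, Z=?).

after  0: x0=0x95 x1=0xe0 x2=0x3f x3=0x1e  N=0 Z=0
after  1: x0=0x95 x1=0xe0 x2=0x9f x3=0x1e  N=1 Z=0
after  2: x0=0xc2 x1=0xe0 x2=0x9f x3=0x1e  N=1 Z=0
after  3: x0=0xc2 x1=0xe0 x2=0x9f x3=0x22  N=0 Z=0
-- IRQ taken; context saved, return-PC = 4 --

FLAGS = (N=0, Z=0)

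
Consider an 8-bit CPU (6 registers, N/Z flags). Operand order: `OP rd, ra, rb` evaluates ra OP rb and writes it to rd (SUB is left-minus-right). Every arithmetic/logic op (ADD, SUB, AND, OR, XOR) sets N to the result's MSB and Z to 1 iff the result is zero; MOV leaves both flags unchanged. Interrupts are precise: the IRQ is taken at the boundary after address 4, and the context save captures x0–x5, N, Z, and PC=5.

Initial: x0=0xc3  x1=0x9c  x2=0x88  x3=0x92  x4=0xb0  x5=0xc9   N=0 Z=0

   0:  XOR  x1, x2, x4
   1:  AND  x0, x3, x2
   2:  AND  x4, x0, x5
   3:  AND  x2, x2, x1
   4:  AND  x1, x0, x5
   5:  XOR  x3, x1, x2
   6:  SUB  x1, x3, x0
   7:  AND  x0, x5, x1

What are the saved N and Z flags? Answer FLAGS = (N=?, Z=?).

after  0: x0=0xc3 x1=0x38 x2=0x88 x3=0x92 x4=0xb0 x5=0xc9  N=0 Z=0
after  1: x0=0x80 x1=0x38 x2=0x88 x3=0x92 x4=0xb0 x5=0xc9  N=1 Z=0
after  2: x0=0x80 x1=0x38 x2=0x88 x3=0x92 x4=0x80 x5=0xc9  N=1 Z=0
after  3: x0=0x80 x1=0x38 x2=0x08 x3=0x92 x4=0x80 x5=0xc9  N=0 Z=0
after  4: x0=0x80 x1=0x80 x2=0x08 x3=0x92 x4=0x80 x5=0xc9  N=1 Z=0
-- IRQ taken; context saved, return-PC = 5 --

FLAGS = (N=1, Z=0)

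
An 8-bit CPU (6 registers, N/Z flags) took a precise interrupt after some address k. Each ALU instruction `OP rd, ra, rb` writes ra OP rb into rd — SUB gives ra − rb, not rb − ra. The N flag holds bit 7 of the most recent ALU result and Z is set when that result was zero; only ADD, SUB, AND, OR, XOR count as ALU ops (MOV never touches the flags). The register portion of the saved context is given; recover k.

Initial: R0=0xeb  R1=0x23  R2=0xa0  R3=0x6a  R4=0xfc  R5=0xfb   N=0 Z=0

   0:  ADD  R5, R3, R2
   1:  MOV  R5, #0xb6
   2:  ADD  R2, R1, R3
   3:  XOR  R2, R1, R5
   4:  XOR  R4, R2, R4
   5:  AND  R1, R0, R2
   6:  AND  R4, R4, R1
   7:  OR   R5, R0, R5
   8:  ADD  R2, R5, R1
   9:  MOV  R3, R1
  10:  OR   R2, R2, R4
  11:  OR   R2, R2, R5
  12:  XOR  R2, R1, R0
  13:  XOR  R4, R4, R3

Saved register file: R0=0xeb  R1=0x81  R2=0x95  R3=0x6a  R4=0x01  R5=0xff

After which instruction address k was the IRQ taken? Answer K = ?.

after  0: R0=0xeb R1=0x23 R2=0xa0 R3=0x6a R4=0xfc R5=0x0a  N=0 Z=0
after  1: R0=0xeb R1=0x23 R2=0xa0 R3=0x6a R4=0xfc R5=0xb6  N=0 Z=0
after  2: R0=0xeb R1=0x23 R2=0x8d R3=0x6a R4=0xfc R5=0xb6  N=1 Z=0
after  3: R0=0xeb R1=0x23 R2=0x95 R3=0x6a R4=0xfc R5=0xb6  N=1 Z=0
after  4: R0=0xeb R1=0x23 R2=0x95 R3=0x6a R4=0x69 R5=0xb6  N=0 Z=0
after  5: R0=0xeb R1=0x81 R2=0x95 R3=0x6a R4=0x69 R5=0xb6  N=1 Z=0
after  6: R0=0xeb R1=0x81 R2=0x95 R3=0x6a R4=0x01 R5=0xb6  N=0 Z=0
after  7: R0=0xeb R1=0x81 R2=0x95 R3=0x6a R4=0x01 R5=0xff  N=1 Z=0
-- IRQ taken; context saved, return-PC = 8 --

K = 7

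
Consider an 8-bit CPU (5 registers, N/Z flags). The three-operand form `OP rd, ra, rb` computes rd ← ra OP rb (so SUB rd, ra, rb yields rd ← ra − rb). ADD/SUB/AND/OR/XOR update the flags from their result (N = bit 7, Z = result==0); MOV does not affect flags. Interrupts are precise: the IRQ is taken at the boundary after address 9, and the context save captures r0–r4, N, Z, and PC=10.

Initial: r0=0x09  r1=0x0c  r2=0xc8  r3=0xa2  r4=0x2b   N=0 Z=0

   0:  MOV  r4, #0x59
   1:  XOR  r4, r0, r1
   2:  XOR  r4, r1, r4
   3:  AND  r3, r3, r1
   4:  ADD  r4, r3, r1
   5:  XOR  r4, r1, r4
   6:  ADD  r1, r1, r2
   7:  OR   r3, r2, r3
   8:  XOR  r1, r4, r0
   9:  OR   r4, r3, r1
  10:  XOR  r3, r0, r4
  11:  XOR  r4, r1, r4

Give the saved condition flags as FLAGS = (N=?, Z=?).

FLAGS = (N=1, Z=0)

after  0: r0=0x09 r1=0x0c r2=0xc8 r3=0xa2 r4=0x59  N=0 Z=0
after  1: r0=0x09 r1=0x0c r2=0xc8 r3=0xa2 r4=0x05  N=0 Z=0
after  2: r0=0x09 r1=0x0c r2=0xc8 r3=0xa2 r4=0x09  N=0 Z=0
after  3: r0=0x09 r1=0x0c r2=0xc8 r3=0x00 r4=0x09  N=0 Z=1
after  4: r0=0x09 r1=0x0c r2=0xc8 r3=0x00 r4=0x0c  N=0 Z=0
after  5: r0=0x09 r1=0x0c r2=0xc8 r3=0x00 r4=0x00  N=0 Z=1
after  6: r0=0x09 r1=0xd4 r2=0xc8 r3=0x00 r4=0x00  N=1 Z=0
after  7: r0=0x09 r1=0xd4 r2=0xc8 r3=0xc8 r4=0x00  N=1 Z=0
after  8: r0=0x09 r1=0x09 r2=0xc8 r3=0xc8 r4=0x00  N=0 Z=0
after  9: r0=0x09 r1=0x09 r2=0xc8 r3=0xc8 r4=0xc9  N=1 Z=0
-- IRQ taken; context saved, return-PC = 10 --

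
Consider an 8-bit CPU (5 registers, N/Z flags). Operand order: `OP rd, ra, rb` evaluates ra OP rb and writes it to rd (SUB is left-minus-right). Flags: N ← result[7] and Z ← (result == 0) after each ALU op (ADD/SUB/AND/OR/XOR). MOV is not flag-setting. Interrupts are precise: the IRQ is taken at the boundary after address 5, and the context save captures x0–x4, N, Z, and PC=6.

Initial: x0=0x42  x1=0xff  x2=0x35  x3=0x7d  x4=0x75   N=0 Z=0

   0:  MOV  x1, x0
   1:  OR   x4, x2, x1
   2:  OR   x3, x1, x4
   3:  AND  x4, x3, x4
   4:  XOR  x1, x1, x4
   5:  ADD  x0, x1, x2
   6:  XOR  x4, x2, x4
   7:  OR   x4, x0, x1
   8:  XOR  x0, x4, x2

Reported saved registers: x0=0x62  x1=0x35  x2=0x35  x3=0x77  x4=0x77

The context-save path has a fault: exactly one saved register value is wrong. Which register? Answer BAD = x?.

after  0: x0=0x42 x1=0x42 x2=0x35 x3=0x7d x4=0x75  N=0 Z=0
after  1: x0=0x42 x1=0x42 x2=0x35 x3=0x7d x4=0x77  N=0 Z=0
after  2: x0=0x42 x1=0x42 x2=0x35 x3=0x77 x4=0x77  N=0 Z=0
after  3: x0=0x42 x1=0x42 x2=0x35 x3=0x77 x4=0x77  N=0 Z=0
after  4: x0=0x42 x1=0x35 x2=0x35 x3=0x77 x4=0x77  N=0 Z=0
after  5: x0=0x6a x1=0x35 x2=0x35 x3=0x77 x4=0x77  N=0 Z=0
-- IRQ taken; context saved, return-PC = 6 --
mismatch: x0: reported 0x62 vs actual 0x6a

BAD = x0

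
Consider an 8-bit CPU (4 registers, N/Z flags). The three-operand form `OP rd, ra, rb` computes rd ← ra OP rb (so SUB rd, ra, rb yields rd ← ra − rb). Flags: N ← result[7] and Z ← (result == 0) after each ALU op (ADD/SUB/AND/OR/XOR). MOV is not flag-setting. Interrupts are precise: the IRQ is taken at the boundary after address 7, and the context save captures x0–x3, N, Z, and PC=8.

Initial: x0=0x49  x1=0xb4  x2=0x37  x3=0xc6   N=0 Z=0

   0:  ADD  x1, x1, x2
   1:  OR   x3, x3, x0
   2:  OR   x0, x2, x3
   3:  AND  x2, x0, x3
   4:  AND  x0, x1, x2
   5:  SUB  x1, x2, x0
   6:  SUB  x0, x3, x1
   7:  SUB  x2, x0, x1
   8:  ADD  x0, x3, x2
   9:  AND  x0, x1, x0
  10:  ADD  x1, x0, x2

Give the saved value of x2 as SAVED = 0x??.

after  0: x0=0x49 x1=0xeb x2=0x37 x3=0xc6  N=1 Z=0
after  1: x0=0x49 x1=0xeb x2=0x37 x3=0xcf  N=1 Z=0
after  2: x0=0xff x1=0xeb x2=0x37 x3=0xcf  N=1 Z=0
after  3: x0=0xff x1=0xeb x2=0xcf x3=0xcf  N=1 Z=0
after  4: x0=0xcb x1=0xeb x2=0xcf x3=0xcf  N=1 Z=0
after  5: x0=0xcb x1=0x04 x2=0xcf x3=0xcf  N=0 Z=0
after  6: x0=0xcb x1=0x04 x2=0xcf x3=0xcf  N=1 Z=0
after  7: x0=0xcb x1=0x04 x2=0xc7 x3=0xcf  N=1 Z=0
-- IRQ taken; context saved, return-PC = 8 --

SAVED = 0xc7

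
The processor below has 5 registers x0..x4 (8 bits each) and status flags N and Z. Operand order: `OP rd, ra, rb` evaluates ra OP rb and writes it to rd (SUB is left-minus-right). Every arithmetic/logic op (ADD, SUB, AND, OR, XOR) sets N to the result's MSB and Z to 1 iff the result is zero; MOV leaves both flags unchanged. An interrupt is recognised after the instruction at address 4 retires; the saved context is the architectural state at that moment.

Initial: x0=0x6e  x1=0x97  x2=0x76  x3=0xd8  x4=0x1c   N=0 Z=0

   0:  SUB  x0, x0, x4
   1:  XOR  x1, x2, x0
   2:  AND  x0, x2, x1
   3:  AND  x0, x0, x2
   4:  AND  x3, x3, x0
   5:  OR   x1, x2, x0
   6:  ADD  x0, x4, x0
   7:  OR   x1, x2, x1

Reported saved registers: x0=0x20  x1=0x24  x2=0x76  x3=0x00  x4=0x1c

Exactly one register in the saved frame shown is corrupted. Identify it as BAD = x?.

BAD = x0

after  0: x0=0x52 x1=0x97 x2=0x76 x3=0xd8 x4=0x1c  N=0 Z=0
after  1: x0=0x52 x1=0x24 x2=0x76 x3=0xd8 x4=0x1c  N=0 Z=0
after  2: x0=0x24 x1=0x24 x2=0x76 x3=0xd8 x4=0x1c  N=0 Z=0
after  3: x0=0x24 x1=0x24 x2=0x76 x3=0xd8 x4=0x1c  N=0 Z=0
after  4: x0=0x24 x1=0x24 x2=0x76 x3=0x00 x4=0x1c  N=0 Z=1
-- IRQ taken; context saved, return-PC = 5 --
mismatch: x0: reported 0x20 vs actual 0x24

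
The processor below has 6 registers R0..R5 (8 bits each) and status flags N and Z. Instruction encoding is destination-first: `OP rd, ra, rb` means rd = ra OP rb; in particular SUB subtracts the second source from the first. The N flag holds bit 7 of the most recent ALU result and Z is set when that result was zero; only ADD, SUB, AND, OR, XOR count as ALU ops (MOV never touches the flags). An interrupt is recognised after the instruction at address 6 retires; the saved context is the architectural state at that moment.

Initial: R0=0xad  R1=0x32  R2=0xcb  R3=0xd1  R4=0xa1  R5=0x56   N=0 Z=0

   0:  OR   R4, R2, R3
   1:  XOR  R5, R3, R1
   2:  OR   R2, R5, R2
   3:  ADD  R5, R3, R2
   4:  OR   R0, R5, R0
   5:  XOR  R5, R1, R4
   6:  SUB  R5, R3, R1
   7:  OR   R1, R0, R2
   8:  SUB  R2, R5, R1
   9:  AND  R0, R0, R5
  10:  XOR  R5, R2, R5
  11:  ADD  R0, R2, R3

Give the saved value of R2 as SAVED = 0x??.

after  0: R0=0xad R1=0x32 R2=0xcb R3=0xd1 R4=0xdb R5=0x56  N=1 Z=0
after  1: R0=0xad R1=0x32 R2=0xcb R3=0xd1 R4=0xdb R5=0xe3  N=1 Z=0
after  2: R0=0xad R1=0x32 R2=0xeb R3=0xd1 R4=0xdb R5=0xe3  N=1 Z=0
after  3: R0=0xad R1=0x32 R2=0xeb R3=0xd1 R4=0xdb R5=0xbc  N=1 Z=0
after  4: R0=0xbd R1=0x32 R2=0xeb R3=0xd1 R4=0xdb R5=0xbc  N=1 Z=0
after  5: R0=0xbd R1=0x32 R2=0xeb R3=0xd1 R4=0xdb R5=0xe9  N=1 Z=0
after  6: R0=0xbd R1=0x32 R2=0xeb R3=0xd1 R4=0xdb R5=0x9f  N=1 Z=0
-- IRQ taken; context saved, return-PC = 7 --

SAVED = 0xeb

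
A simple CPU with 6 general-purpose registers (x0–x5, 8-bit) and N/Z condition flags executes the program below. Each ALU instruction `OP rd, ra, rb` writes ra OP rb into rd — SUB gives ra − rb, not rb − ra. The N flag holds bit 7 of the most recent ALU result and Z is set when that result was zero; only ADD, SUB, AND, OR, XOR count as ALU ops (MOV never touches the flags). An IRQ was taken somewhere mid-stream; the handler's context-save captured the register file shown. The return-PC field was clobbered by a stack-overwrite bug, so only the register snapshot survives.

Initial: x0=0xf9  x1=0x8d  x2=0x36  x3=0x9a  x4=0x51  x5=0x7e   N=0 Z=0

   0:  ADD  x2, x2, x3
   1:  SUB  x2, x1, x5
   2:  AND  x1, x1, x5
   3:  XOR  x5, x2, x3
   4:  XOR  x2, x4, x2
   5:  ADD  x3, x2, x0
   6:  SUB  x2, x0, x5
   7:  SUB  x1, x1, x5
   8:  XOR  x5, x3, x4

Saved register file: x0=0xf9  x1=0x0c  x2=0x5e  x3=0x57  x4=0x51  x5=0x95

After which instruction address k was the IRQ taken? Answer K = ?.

after  0: x0=0xf9 x1=0x8d x2=0xd0 x3=0x9a x4=0x51 x5=0x7e  N=1 Z=0
after  1: x0=0xf9 x1=0x8d x2=0x0f x3=0x9a x4=0x51 x5=0x7e  N=0 Z=0
after  2: x0=0xf9 x1=0x0c x2=0x0f x3=0x9a x4=0x51 x5=0x7e  N=0 Z=0
after  3: x0=0xf9 x1=0x0c x2=0x0f x3=0x9a x4=0x51 x5=0x95  N=1 Z=0
after  4: x0=0xf9 x1=0x0c x2=0x5e x3=0x9a x4=0x51 x5=0x95  N=0 Z=0
after  5: x0=0xf9 x1=0x0c x2=0x5e x3=0x57 x4=0x51 x5=0x95  N=0 Z=0
-- IRQ taken; context saved, return-PC = 6 --

K = 5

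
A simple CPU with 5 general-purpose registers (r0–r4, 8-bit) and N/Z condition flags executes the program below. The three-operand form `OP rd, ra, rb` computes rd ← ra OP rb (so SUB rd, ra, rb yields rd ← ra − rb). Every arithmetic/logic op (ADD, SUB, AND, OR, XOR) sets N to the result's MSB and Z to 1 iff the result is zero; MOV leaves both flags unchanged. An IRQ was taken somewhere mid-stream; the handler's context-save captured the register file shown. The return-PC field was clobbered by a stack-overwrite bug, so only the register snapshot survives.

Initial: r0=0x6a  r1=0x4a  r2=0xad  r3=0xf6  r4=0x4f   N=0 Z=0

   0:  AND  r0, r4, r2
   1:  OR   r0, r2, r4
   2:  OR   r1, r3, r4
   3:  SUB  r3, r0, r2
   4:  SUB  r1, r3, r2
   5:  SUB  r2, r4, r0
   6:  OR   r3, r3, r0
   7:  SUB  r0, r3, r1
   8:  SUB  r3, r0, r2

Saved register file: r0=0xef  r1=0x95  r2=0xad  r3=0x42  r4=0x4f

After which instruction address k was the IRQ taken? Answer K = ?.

K = 4

after  0: r0=0x0d r1=0x4a r2=0xad r3=0xf6 r4=0x4f  N=0 Z=0
after  1: r0=0xef r1=0x4a r2=0xad r3=0xf6 r4=0x4f  N=1 Z=0
after  2: r0=0xef r1=0xff r2=0xad r3=0xf6 r4=0x4f  N=1 Z=0
after  3: r0=0xef r1=0xff r2=0xad r3=0x42 r4=0x4f  N=0 Z=0
after  4: r0=0xef r1=0x95 r2=0xad r3=0x42 r4=0x4f  N=1 Z=0
-- IRQ taken; context saved, return-PC = 5 --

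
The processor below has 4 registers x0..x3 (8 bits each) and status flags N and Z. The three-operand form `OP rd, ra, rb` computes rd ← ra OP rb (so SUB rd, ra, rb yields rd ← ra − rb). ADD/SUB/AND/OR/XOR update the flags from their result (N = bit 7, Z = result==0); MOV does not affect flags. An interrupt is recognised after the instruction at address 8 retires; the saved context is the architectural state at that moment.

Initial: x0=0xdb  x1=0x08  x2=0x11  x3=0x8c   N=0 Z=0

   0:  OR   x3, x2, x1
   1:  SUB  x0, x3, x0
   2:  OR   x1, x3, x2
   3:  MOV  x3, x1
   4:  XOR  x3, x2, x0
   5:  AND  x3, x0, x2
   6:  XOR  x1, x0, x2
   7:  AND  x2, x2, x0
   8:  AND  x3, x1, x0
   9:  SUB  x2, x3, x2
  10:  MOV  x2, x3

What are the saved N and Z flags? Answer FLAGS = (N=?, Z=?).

FLAGS = (N=0, Z=0)

after  0: x0=0xdb x1=0x08 x2=0x11 x3=0x19  N=0 Z=0
after  1: x0=0x3e x1=0x08 x2=0x11 x3=0x19  N=0 Z=0
after  2: x0=0x3e x1=0x19 x2=0x11 x3=0x19  N=0 Z=0
after  3: x0=0x3e x1=0x19 x2=0x11 x3=0x19  N=0 Z=0
after  4: x0=0x3e x1=0x19 x2=0x11 x3=0x2f  N=0 Z=0
after  5: x0=0x3e x1=0x19 x2=0x11 x3=0x10  N=0 Z=0
after  6: x0=0x3e x1=0x2f x2=0x11 x3=0x10  N=0 Z=0
after  7: x0=0x3e x1=0x2f x2=0x10 x3=0x10  N=0 Z=0
after  8: x0=0x3e x1=0x2f x2=0x10 x3=0x2e  N=0 Z=0
-- IRQ taken; context saved, return-PC = 9 --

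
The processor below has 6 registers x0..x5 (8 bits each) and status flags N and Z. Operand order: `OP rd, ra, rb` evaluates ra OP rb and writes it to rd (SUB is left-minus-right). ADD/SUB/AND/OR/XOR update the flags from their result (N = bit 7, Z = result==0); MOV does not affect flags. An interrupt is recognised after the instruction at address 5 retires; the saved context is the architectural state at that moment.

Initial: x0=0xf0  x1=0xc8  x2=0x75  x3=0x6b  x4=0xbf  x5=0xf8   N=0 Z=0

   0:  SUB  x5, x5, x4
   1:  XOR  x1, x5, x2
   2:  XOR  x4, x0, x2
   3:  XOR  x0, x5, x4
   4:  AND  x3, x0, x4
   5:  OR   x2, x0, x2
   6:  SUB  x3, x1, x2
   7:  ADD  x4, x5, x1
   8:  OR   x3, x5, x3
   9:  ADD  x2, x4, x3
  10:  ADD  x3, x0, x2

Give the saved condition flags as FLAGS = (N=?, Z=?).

FLAGS = (N=1, Z=0)

after  0: x0=0xf0 x1=0xc8 x2=0x75 x3=0x6b x4=0xbf x5=0x39  N=0 Z=0
after  1: x0=0xf0 x1=0x4c x2=0x75 x3=0x6b x4=0xbf x5=0x39  N=0 Z=0
after  2: x0=0xf0 x1=0x4c x2=0x75 x3=0x6b x4=0x85 x5=0x39  N=1 Z=0
after  3: x0=0xbc x1=0x4c x2=0x75 x3=0x6b x4=0x85 x5=0x39  N=1 Z=0
after  4: x0=0xbc x1=0x4c x2=0x75 x3=0x84 x4=0x85 x5=0x39  N=1 Z=0
after  5: x0=0xbc x1=0x4c x2=0xfd x3=0x84 x4=0x85 x5=0x39  N=1 Z=0
-- IRQ taken; context saved, return-PC = 6 --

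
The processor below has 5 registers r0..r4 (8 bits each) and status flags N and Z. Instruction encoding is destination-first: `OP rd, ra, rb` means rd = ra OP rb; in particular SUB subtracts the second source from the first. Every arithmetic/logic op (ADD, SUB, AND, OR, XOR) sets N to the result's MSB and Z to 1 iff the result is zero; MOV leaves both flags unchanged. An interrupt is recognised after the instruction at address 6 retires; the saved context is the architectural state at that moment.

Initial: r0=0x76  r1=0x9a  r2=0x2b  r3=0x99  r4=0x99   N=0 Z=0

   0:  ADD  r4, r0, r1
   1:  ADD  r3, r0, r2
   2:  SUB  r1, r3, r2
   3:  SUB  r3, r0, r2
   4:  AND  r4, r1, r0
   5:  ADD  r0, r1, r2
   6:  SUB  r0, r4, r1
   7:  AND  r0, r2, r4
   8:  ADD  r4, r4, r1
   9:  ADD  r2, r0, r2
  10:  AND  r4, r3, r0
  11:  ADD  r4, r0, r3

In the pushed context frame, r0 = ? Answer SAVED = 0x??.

after  0: r0=0x76 r1=0x9a r2=0x2b r3=0x99 r4=0x10  N=0 Z=0
after  1: r0=0x76 r1=0x9a r2=0x2b r3=0xa1 r4=0x10  N=1 Z=0
after  2: r0=0x76 r1=0x76 r2=0x2b r3=0xa1 r4=0x10  N=0 Z=0
after  3: r0=0x76 r1=0x76 r2=0x2b r3=0x4b r4=0x10  N=0 Z=0
after  4: r0=0x76 r1=0x76 r2=0x2b r3=0x4b r4=0x76  N=0 Z=0
after  5: r0=0xa1 r1=0x76 r2=0x2b r3=0x4b r4=0x76  N=1 Z=0
after  6: r0=0x00 r1=0x76 r2=0x2b r3=0x4b r4=0x76  N=0 Z=1
-- IRQ taken; context saved, return-PC = 7 --

SAVED = 0x00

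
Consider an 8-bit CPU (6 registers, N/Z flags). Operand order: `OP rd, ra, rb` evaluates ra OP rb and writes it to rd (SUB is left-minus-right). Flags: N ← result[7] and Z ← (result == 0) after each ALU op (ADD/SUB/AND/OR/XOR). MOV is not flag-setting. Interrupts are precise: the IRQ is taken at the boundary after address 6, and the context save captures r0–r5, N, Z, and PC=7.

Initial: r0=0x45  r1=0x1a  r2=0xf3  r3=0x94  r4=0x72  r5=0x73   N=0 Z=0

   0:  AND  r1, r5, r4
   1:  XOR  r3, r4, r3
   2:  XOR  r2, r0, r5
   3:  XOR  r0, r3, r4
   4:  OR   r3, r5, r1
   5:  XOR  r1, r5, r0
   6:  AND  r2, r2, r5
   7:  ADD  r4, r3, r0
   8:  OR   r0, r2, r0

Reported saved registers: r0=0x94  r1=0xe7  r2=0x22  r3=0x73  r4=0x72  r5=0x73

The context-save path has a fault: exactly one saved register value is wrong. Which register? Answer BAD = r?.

BAD = r2

after  0: r0=0x45 r1=0x72 r2=0xf3 r3=0x94 r4=0x72 r5=0x73  N=0 Z=0
after  1: r0=0x45 r1=0x72 r2=0xf3 r3=0xe6 r4=0x72 r5=0x73  N=1 Z=0
after  2: r0=0x45 r1=0x72 r2=0x36 r3=0xe6 r4=0x72 r5=0x73  N=0 Z=0
after  3: r0=0x94 r1=0x72 r2=0x36 r3=0xe6 r4=0x72 r5=0x73  N=1 Z=0
after  4: r0=0x94 r1=0x72 r2=0x36 r3=0x73 r4=0x72 r5=0x73  N=0 Z=0
after  5: r0=0x94 r1=0xe7 r2=0x36 r3=0x73 r4=0x72 r5=0x73  N=1 Z=0
after  6: r0=0x94 r1=0xe7 r2=0x32 r3=0x73 r4=0x72 r5=0x73  N=0 Z=0
-- IRQ taken; context saved, return-PC = 7 --
mismatch: r2: reported 0x22 vs actual 0x32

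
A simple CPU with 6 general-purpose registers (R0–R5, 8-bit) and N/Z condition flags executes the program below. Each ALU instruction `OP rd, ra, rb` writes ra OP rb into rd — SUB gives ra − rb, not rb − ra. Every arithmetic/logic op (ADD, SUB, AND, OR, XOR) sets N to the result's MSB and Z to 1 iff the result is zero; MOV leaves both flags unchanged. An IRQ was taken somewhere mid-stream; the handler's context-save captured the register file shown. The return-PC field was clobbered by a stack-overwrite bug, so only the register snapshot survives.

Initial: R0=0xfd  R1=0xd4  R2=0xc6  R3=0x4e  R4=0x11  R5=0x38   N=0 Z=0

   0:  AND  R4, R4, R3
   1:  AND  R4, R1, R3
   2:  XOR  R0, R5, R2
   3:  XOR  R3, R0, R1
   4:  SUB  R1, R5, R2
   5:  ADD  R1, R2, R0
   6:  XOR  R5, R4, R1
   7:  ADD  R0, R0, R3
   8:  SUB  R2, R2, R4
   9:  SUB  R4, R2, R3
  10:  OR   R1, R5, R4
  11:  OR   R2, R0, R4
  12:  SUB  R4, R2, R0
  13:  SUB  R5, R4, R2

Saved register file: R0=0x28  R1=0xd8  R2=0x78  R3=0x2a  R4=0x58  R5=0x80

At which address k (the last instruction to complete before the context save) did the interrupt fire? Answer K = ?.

after  0: R0=0xfd R1=0xd4 R2=0xc6 R3=0x4e R4=0x00 R5=0x38  N=0 Z=1
after  1: R0=0xfd R1=0xd4 R2=0xc6 R3=0x4e R4=0x44 R5=0x38  N=0 Z=0
after  2: R0=0xfe R1=0xd4 R2=0xc6 R3=0x4e R4=0x44 R5=0x38  N=1 Z=0
after  3: R0=0xfe R1=0xd4 R2=0xc6 R3=0x2a R4=0x44 R5=0x38  N=0 Z=0
after  4: R0=0xfe R1=0x72 R2=0xc6 R3=0x2a R4=0x44 R5=0x38  N=0 Z=0
after  5: R0=0xfe R1=0xc4 R2=0xc6 R3=0x2a R4=0x44 R5=0x38  N=1 Z=0
after  6: R0=0xfe R1=0xc4 R2=0xc6 R3=0x2a R4=0x44 R5=0x80  N=1 Z=0
after  7: R0=0x28 R1=0xc4 R2=0xc6 R3=0x2a R4=0x44 R5=0x80  N=0 Z=0
after  8: R0=0x28 R1=0xc4 R2=0x82 R3=0x2a R4=0x44 R5=0x80  N=1 Z=0
after  9: R0=0x28 R1=0xc4 R2=0x82 R3=0x2a R4=0x58 R5=0x80  N=0 Z=0
after 10: R0=0x28 R1=0xd8 R2=0x82 R3=0x2a R4=0x58 R5=0x80  N=1 Z=0
after 11: R0=0x28 R1=0xd8 R2=0x78 R3=0x2a R4=0x58 R5=0x80  N=0 Z=0
-- IRQ taken; context saved, return-PC = 12 --

K = 11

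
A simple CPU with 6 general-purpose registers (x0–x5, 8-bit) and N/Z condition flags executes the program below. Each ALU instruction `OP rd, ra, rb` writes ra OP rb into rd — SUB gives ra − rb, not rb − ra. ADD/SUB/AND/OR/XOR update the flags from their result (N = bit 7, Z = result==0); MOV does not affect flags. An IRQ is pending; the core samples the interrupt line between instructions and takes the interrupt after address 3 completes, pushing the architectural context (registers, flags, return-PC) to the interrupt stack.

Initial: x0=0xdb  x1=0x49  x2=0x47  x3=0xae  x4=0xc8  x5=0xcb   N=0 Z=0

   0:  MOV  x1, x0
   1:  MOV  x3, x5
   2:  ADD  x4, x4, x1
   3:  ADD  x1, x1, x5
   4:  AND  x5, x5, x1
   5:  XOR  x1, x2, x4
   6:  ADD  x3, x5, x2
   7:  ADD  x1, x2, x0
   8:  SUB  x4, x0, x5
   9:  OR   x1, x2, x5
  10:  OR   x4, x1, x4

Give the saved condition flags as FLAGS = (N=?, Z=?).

FLAGS = (N=1, Z=0)

after  0: x0=0xdb x1=0xdb x2=0x47 x3=0xae x4=0xc8 x5=0xcb  N=0 Z=0
after  1: x0=0xdb x1=0xdb x2=0x47 x3=0xcb x4=0xc8 x5=0xcb  N=0 Z=0
after  2: x0=0xdb x1=0xdb x2=0x47 x3=0xcb x4=0xa3 x5=0xcb  N=1 Z=0
after  3: x0=0xdb x1=0xa6 x2=0x47 x3=0xcb x4=0xa3 x5=0xcb  N=1 Z=0
-- IRQ taken; context saved, return-PC = 4 --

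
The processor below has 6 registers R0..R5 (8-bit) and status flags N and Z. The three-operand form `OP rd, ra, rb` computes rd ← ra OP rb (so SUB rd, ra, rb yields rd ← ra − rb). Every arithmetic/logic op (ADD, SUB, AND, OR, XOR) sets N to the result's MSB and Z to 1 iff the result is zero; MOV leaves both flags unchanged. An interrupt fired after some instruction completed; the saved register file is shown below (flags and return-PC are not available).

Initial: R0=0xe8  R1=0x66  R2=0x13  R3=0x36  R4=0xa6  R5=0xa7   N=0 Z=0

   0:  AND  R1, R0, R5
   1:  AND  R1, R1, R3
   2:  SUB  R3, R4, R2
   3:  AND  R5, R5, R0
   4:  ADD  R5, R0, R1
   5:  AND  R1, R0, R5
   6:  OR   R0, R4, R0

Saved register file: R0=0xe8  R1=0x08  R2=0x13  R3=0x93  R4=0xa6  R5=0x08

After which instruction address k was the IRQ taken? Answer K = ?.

K = 5

after  0: R0=0xe8 R1=0xa0 R2=0x13 R3=0x36 R4=0xa6 R5=0xa7  N=1 Z=0
after  1: R0=0xe8 R1=0x20 R2=0x13 R3=0x36 R4=0xa6 R5=0xa7  N=0 Z=0
after  2: R0=0xe8 R1=0x20 R2=0x13 R3=0x93 R4=0xa6 R5=0xa7  N=1 Z=0
after  3: R0=0xe8 R1=0x20 R2=0x13 R3=0x93 R4=0xa6 R5=0xa0  N=1 Z=0
after  4: R0=0xe8 R1=0x20 R2=0x13 R3=0x93 R4=0xa6 R5=0x08  N=0 Z=0
after  5: R0=0xe8 R1=0x08 R2=0x13 R3=0x93 R4=0xa6 R5=0x08  N=0 Z=0
-- IRQ taken; context saved, return-PC = 6 --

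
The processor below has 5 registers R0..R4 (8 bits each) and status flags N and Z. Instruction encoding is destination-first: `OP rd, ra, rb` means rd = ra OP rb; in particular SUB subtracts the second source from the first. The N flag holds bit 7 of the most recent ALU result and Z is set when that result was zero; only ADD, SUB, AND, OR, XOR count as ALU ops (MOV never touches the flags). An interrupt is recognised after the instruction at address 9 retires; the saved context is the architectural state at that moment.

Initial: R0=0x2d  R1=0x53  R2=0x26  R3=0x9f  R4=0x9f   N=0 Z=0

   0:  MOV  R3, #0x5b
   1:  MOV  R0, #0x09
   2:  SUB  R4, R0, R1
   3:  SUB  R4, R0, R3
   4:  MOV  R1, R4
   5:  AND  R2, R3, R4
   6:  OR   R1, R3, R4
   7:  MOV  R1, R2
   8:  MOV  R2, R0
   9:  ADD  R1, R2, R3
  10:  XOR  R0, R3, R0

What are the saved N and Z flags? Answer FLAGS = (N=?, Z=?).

after  0: R0=0x2d R1=0x53 R2=0x26 R3=0x5b R4=0x9f  N=0 Z=0
after  1: R0=0x09 R1=0x53 R2=0x26 R3=0x5b R4=0x9f  N=0 Z=0
after  2: R0=0x09 R1=0x53 R2=0x26 R3=0x5b R4=0xb6  N=1 Z=0
after  3: R0=0x09 R1=0x53 R2=0x26 R3=0x5b R4=0xae  N=1 Z=0
after  4: R0=0x09 R1=0xae R2=0x26 R3=0x5b R4=0xae  N=1 Z=0
after  5: R0=0x09 R1=0xae R2=0x0a R3=0x5b R4=0xae  N=0 Z=0
after  6: R0=0x09 R1=0xff R2=0x0a R3=0x5b R4=0xae  N=1 Z=0
after  7: R0=0x09 R1=0x0a R2=0x0a R3=0x5b R4=0xae  N=1 Z=0
after  8: R0=0x09 R1=0x0a R2=0x09 R3=0x5b R4=0xae  N=1 Z=0
after  9: R0=0x09 R1=0x64 R2=0x09 R3=0x5b R4=0xae  N=0 Z=0
-- IRQ taken; context saved, return-PC = 10 --

FLAGS = (N=0, Z=0)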